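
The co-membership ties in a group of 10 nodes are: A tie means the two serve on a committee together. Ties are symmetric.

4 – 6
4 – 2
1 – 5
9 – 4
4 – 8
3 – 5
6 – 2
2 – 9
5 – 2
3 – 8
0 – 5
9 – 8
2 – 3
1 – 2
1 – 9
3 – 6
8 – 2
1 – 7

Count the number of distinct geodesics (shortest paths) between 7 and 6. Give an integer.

The shortest distance is 3, and the only length-3 path is 7–1–2–6. So there is exactly 1 shortest path.

1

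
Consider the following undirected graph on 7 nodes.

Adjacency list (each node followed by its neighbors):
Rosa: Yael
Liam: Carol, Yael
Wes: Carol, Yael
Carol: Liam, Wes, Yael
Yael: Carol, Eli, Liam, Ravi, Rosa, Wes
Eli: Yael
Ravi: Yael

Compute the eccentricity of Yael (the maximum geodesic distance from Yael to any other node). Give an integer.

1

Distances from Yael: Carol:1, Eli:1, Liam:1, Ravi:1, Rosa:1, Wes:1.
The largest is 1 (to Wes, Liam, Eli, Ravi, Carol, and Rosa), so the eccentricity of Yael is 1.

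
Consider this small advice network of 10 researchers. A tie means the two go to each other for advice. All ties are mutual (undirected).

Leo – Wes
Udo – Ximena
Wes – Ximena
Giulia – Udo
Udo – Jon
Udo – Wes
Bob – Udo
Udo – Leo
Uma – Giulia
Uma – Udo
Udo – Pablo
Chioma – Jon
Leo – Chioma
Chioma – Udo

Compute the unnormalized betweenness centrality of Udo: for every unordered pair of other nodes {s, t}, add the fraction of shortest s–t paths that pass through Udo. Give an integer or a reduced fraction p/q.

59/2

Pairs whose geodesics pass through Udo — Bob–Leo: 1; Bob–Chioma: 1; Bob–Ximena: 1; Bob–Pablo: 1; Bob–Jon: 1; Bob–Wes: 1; Bob–Uma: 1; Bob–Giulia: 1; Leo–Ximena: 1/2; Leo–Pablo: 1; Leo–Jon: 1/2; Leo–Uma: 1; Leo–Giulia: 1; Chioma–Ximena: 1 … (+17 more pairs).
All other pairs contribute 0.
Summing the contributions gives betweenness(Udo) = 59/2.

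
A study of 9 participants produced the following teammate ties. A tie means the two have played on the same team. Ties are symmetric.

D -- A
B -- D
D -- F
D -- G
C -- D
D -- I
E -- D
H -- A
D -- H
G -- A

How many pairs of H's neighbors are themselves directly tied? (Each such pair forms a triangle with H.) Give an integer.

1

H's neighbors: A and D.
Neighbor pairs that are themselves tied: H–A–D. Each forms one triangle with H, for 1 in total.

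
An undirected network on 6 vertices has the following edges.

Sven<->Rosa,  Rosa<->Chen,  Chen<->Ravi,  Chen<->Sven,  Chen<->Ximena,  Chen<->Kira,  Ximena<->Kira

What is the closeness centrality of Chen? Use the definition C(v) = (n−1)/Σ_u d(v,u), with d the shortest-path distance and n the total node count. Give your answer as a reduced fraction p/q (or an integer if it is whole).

1

Distances from Chen: Kira:1, Ravi:1, Rosa:1, Sven:1, Ximena:1. Sum = 5.
n = 6, so closeness = 5/5 = 1.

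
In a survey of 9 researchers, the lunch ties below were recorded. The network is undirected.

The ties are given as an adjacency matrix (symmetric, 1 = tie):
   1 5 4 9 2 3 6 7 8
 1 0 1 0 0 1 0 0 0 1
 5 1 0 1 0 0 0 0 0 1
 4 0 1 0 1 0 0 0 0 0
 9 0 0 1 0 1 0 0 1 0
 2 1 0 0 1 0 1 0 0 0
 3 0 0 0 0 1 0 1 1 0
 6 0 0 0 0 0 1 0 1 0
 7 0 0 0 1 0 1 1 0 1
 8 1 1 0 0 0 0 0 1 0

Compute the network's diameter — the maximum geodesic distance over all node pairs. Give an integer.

3

Eccentricity of each node (its greatest distance to any other): 1:3, 2:2, 3:3, 4:3, 5:3, 6:3, 7:2, 8:2, 9:2.
The maximum eccentricity is 3, realized for instance by the pair 1–6 via 1 – 2 – 3 – 6. So the diameter is 3.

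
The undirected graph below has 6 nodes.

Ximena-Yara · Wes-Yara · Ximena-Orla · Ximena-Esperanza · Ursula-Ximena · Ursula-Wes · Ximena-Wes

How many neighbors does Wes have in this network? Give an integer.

Wes is directly tied to Ursula, Ximena, and Yara. That is 3 neighbors, so the degree of Wes is 3.

3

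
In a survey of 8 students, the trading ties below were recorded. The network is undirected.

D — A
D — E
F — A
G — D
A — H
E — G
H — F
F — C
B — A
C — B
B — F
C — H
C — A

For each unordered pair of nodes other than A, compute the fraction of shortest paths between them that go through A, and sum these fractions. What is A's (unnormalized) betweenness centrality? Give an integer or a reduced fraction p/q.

37/3

Pairs whose geodesics pass through A — B–H: 1/3; B–D: 1; B–G: 1; B–E: 1; C–D: 1; C–G: 1; C–E: 1; H–D: 1; H–G: 1; H–E: 1; F–D: 1; F–G: 1; F–E: 1.
All other pairs contribute 0.
Summing the contributions gives betweenness(A) = 37/3.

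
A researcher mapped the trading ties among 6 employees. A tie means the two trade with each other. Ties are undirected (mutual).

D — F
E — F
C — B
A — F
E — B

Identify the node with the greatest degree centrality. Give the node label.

F

Degrees — A:1, B:2, C:1, D:1, E:2, F:3.
The maximum is 3, attained only by F.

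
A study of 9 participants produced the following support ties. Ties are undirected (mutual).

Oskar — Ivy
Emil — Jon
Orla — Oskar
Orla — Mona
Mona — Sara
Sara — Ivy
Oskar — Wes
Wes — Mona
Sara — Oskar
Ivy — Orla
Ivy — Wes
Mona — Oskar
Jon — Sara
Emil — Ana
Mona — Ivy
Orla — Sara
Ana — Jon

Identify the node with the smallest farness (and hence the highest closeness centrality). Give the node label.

Farness (sum of distances to all others) for each node — Ana:20, Emil:20, Ivy:13, Jon:14, Mona:13, Orla:14, Oskar:13, Sara:11, Wes:18.
The smallest farness is 11, for Sara, so Sara has the highest closeness.

Sara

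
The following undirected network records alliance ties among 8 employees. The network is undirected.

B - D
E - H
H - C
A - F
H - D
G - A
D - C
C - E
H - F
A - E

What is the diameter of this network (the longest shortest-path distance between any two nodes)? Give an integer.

Eccentricity of each node (its greatest distance to any other): A:4, B:5, C:3, D:4, E:3, F:3, G:5, H:3.
The maximum eccentricity is 5, realized for instance by the pair B–G via B – D – H – E – A – G. So the diameter is 5.

5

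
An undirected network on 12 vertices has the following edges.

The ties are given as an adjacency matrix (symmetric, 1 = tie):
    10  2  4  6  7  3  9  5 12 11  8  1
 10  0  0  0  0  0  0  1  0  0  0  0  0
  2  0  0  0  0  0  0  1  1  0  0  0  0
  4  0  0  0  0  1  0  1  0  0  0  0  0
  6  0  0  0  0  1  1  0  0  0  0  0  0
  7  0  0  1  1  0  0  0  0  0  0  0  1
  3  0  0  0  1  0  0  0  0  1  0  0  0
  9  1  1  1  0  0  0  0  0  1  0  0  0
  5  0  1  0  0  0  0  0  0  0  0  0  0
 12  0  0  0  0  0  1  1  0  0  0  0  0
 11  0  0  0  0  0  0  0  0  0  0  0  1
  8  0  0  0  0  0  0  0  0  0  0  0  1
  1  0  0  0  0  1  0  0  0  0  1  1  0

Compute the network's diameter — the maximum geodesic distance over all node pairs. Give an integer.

Eccentricity of each node (its greatest distance to any other): 1:5, 2:5, 3:4, 4:3, 5:6, 6:5, 7:4, 8:6, 9:4, 10:5, 11:6, 12:5.
The maximum eccentricity is 6, realized for instance by the pair 5–11 via 5 – 2 – 9 – 4 – 7 – 1 – 11. So the diameter is 6.

6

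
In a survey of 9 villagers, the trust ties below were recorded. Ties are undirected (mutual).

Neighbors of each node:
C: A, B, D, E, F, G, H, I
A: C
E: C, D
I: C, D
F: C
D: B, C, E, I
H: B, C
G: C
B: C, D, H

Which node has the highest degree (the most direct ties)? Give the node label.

Degrees — A:1, B:3, C:8, D:4, E:2, F:1, G:1, H:2, I:2.
The maximum is 8, attained only by C.

C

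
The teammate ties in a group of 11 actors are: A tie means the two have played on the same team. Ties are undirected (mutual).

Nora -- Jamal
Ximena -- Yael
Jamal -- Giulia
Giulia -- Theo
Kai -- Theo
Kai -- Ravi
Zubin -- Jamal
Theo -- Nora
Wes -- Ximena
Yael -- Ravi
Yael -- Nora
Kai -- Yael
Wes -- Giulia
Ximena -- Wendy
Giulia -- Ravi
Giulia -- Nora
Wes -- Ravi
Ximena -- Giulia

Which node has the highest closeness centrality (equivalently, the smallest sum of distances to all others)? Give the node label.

Giulia

Farness (sum of distances to all others) for each node — Giulia:14, Jamal:19, Kai:21, Nora:17, Ravi:18, Theo:19, Wendy:26, Wes:18, Ximena:17, Yael:17, Zubin:28.
The smallest farness is 14, for Giulia, so Giulia has the highest closeness.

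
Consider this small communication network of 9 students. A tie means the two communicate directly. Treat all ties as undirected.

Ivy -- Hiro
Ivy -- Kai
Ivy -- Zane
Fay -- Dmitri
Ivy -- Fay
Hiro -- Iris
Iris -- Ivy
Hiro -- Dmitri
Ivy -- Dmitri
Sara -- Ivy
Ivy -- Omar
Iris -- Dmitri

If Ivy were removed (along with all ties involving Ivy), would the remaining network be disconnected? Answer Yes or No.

Yes

Removing Ivy leaves {Kai} with no path to {Dmitri, Fay, Hiro, and Iris}, so the network splits into 5 components. Ivy is a cut vertex.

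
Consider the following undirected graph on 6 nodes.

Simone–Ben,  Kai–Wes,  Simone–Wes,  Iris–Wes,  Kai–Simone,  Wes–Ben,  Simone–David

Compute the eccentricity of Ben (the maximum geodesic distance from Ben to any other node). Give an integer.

Distances from Ben: David:2, Iris:2, Kai:2, Simone:1, Wes:1.
The largest is 2 (to David, Kai, and Iris), so the eccentricity of Ben is 2.

2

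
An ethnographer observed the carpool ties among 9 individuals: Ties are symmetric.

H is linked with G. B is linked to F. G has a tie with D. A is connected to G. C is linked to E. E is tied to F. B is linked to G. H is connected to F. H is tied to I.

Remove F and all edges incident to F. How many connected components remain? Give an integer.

2

Without F, the remaining ties split the others into: {C, E}; {A, B, D, G, H, I}.
That's 2 separate components.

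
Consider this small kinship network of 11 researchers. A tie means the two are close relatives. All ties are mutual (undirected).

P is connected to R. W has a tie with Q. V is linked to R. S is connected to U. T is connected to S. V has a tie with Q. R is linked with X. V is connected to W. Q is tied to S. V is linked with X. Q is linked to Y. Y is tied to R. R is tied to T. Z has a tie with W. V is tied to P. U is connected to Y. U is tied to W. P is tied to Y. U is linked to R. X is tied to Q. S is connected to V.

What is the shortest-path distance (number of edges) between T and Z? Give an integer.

4

One shortest route is T – R – V – W – Z, which uses 4 edges, and at distance 3 from T we only reach {W}, which does not include Z. So d(T,Z) = 4.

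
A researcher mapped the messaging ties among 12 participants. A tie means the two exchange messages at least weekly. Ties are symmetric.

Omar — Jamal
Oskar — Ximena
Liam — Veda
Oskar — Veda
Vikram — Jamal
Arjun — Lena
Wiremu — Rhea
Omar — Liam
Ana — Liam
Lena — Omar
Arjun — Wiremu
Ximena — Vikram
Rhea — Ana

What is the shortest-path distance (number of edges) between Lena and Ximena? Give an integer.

One shortest route is Lena – Omar – Jamal – Vikram – Ximena, which uses 4 edges, and at distance 3 from Lena we only reach {Ana, Rhea, Veda, Vikram}, which does not include Ximena. So d(Lena,Ximena) = 4.

4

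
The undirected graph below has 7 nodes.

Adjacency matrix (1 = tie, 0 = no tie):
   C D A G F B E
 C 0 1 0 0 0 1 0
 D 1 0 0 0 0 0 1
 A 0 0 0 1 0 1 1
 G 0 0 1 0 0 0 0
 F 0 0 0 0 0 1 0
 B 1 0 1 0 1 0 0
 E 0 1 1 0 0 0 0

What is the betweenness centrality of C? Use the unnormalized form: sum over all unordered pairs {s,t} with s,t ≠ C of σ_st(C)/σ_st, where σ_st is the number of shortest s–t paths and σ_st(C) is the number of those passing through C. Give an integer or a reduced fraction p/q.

2

Pairs whose geodesics pass through C — D–F: 1; D–B: 1.
All other pairs contribute 0.
Summing the contributions gives betweenness(C) = 2.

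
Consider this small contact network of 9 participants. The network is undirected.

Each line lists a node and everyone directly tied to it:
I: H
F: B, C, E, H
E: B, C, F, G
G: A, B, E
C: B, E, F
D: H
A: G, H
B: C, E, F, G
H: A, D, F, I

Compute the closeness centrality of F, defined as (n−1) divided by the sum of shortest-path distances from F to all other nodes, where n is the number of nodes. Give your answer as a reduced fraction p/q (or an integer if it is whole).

2/3

Distances from F: A:2, B:1, C:1, D:2, E:1, G:2, H:1, I:2. Sum = 12.
n = 9, so closeness = 8/12 = 2/3.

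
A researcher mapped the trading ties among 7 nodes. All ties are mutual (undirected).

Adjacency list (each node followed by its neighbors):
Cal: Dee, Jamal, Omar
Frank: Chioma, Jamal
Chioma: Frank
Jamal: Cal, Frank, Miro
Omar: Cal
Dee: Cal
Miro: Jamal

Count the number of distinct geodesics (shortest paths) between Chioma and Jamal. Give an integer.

The shortest distance is 2, and the only length-2 path is Chioma–Frank–Jamal. So there is exactly 1 shortest path.

1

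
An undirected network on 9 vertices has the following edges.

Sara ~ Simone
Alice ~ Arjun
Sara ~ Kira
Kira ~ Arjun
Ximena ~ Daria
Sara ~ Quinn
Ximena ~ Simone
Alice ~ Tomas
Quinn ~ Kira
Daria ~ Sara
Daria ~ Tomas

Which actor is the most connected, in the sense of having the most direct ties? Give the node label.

Degrees — Alice:2, Arjun:2, Daria:3, Kira:3, Quinn:2, Sara:4, Simone:2, Tomas:2, Ximena:2.
The maximum is 4, attained only by Sara.

Sara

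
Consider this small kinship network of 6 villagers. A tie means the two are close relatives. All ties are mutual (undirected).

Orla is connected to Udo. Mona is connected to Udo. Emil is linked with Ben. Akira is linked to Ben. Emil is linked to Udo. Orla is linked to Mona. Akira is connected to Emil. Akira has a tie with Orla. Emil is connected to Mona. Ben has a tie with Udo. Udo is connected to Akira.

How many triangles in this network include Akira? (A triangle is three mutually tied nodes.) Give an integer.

4

Akira's neighbors: Ben, Emil, Orla, and Udo.
Neighbor pairs that are themselves tied: Akira–Ben–Emil; Akira–Ben–Udo; Akira–Emil–Udo; Akira–Orla–Udo. Each forms one triangle with Akira, for 4 in total.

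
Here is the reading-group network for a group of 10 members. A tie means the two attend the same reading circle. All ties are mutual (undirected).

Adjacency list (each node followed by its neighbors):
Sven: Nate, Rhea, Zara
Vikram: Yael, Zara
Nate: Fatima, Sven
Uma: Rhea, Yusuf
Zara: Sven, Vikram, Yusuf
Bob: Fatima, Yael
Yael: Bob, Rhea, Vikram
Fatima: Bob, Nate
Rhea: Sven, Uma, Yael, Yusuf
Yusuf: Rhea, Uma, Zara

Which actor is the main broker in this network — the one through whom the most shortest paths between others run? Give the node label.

Rhea

Unnormalized betweenness of each node: Bob:23/6, Fatima:2, Nate:25/6, Rhea:67/6, Sven:26/3, Uma:0, Vikram:2, Yael:28/3, Yusuf:2, Zara:29/6.
Rhea has the largest value, 67/6, making it the main broker — the node through which the most shortest paths run.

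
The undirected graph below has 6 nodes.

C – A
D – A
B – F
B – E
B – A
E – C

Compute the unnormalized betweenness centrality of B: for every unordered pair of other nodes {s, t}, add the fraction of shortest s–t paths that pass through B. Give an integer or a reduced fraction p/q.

Pairs whose geodesics pass through B — F–E: 1; F–D: 1; F–C: 2/2; F–A: 1; E–D: 1/2; E–A: 1/2.
All other pairs contribute 0.
Summing the contributions gives betweenness(B) = 5.

5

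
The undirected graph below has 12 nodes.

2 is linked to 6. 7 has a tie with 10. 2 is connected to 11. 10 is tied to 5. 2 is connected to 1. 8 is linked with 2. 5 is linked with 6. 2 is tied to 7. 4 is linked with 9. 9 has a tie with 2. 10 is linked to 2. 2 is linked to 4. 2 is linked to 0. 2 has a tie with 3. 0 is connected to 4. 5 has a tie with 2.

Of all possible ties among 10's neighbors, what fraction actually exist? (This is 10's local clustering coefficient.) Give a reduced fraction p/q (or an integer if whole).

2/3

10's neighbors: 2, 5, and 7 (k = 3).
Possible neighbor pairs: C(3,2) = 3. Edges among them: 2–5, 2–7 → e = 2.
Clustering(10) = 2/3.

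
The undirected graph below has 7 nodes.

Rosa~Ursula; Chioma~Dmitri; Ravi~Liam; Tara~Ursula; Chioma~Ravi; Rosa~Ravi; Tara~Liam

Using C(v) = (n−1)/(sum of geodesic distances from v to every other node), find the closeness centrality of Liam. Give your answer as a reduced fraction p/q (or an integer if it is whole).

6/11

Distances from Liam: Chioma:2, Dmitri:3, Ravi:1, Rosa:2, Tara:1, Ursula:2. Sum = 11.
n = 7, so closeness = 6/11.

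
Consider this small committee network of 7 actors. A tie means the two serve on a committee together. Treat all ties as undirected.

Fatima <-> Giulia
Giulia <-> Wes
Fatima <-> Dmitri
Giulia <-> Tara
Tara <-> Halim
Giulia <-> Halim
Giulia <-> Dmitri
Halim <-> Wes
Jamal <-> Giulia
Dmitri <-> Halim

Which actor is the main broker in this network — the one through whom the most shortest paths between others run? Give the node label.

Unnormalized betweenness of each node: Dmitri:1/2, Fatima:0, Giulia:9, Halim:3/2, Jamal:0, Tara:0, Wes:0.
Giulia has the largest value, 9, making it the main broker — the node through which the most shortest paths run.

Giulia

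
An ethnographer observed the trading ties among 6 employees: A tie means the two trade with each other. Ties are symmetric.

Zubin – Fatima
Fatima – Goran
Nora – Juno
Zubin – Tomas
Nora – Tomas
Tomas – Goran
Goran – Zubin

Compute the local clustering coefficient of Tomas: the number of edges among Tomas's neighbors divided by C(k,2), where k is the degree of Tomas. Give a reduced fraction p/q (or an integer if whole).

Tomas's neighbors: Goran, Nora, and Zubin (k = 3).
Possible neighbor pairs: C(3,2) = 3. Edges among them: Goran–Zubin → e = 1.
Clustering(Tomas) = 1/3.

1/3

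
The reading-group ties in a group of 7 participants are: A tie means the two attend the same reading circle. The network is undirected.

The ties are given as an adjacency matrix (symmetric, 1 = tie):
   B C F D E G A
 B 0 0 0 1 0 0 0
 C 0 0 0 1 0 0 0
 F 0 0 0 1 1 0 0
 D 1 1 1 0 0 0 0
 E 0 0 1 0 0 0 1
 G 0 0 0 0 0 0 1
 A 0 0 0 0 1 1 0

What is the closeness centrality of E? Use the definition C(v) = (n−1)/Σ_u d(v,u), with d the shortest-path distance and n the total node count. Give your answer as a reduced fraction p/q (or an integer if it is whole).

1/2

Distances from E: A:1, B:3, C:3, D:2, F:1, G:2. Sum = 12.
n = 7, so closeness = 6/12 = 1/2.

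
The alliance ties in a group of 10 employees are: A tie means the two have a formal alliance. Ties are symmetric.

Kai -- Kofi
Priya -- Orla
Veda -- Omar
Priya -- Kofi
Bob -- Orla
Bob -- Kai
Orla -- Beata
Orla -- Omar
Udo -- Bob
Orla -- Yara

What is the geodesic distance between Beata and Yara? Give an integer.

One shortest route is Beata – Orla – Yara, which uses 2 edges, and Beata and Yara are not directly tied, so nothing shorter exists. So d(Beata,Yara) = 2.

2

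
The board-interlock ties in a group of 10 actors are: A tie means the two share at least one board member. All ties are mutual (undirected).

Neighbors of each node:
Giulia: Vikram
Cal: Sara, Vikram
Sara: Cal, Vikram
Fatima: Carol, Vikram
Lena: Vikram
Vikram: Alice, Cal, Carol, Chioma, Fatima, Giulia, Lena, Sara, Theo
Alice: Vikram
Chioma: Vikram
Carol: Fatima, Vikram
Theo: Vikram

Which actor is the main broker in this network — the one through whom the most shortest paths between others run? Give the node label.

Unnormalized betweenness of each node: Alice:0, Cal:0, Carol:0, Chioma:0, Fatima:0, Giulia:0, Lena:0, Sara:0, Theo:0, Vikram:34.
Vikram has the largest value, 34, making it the main broker — the node through which the most shortest paths run.

Vikram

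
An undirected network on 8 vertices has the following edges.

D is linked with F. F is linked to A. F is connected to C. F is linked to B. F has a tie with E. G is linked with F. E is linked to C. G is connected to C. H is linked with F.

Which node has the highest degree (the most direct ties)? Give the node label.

F

Degrees — A:1, B:1, C:3, D:1, E:2, F:7, G:2, H:1.
The maximum is 7, attained only by F.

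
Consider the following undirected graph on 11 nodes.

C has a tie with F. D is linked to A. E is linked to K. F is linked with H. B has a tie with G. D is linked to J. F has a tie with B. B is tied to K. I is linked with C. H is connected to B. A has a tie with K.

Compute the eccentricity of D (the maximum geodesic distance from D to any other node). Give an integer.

Distances from D: A:1, B:3, C:5, E:3, F:4, G:4, H:4, I:6, J:1, K:2.
The largest is 6 (to I), so the eccentricity of D is 6.

6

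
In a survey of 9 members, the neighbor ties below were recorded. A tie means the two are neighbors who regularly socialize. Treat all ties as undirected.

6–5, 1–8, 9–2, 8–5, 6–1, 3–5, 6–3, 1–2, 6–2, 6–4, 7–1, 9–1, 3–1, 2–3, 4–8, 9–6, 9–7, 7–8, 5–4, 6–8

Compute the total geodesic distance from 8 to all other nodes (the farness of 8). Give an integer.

Distances from 8: 1:1, 2:2, 3:2, 4:1, 5:1, 6:1, 7:1, 9:2.
Sum = 1 + 2 + 2 + 1 + 1 + 1 + 1 + 2 = 11.

11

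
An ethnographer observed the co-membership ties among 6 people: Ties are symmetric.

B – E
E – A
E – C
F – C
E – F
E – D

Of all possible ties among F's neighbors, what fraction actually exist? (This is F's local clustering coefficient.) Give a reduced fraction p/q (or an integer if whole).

F's neighbors: C and E (k = 2).
Possible neighbor pairs: C(2,2) = 1. Edges among them: C–E → e = 1.
Clustering(F) = 1/1.

1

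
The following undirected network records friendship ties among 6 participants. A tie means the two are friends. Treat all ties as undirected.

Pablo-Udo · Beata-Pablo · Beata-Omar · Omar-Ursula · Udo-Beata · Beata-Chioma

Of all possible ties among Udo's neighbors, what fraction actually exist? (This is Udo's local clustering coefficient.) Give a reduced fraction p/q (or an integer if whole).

Udo's neighbors: Beata and Pablo (k = 2).
Possible neighbor pairs: C(2,2) = 1. Edges among them: Beata–Pablo → e = 1.
Clustering(Udo) = 1/1.

1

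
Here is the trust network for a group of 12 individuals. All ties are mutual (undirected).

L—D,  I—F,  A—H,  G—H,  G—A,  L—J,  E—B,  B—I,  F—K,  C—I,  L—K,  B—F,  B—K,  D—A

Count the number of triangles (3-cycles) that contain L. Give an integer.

0

L's neighbors are D, J, and K, but none of them are tied to each other, so no triangle contains L.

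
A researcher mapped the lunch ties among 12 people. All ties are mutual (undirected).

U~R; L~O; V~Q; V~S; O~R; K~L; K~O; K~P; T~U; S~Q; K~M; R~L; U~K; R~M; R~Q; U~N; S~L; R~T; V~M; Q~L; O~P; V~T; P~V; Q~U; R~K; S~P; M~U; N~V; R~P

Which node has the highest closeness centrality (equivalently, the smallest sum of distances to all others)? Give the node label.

Farness (sum of distances to all others) for each node — K:16, L:18, M:18, N:22, O:19, P:17, Q:17, R:14, S:18, T:19, U:16, V:16.
The smallest farness is 14, for R, so R has the highest closeness.

R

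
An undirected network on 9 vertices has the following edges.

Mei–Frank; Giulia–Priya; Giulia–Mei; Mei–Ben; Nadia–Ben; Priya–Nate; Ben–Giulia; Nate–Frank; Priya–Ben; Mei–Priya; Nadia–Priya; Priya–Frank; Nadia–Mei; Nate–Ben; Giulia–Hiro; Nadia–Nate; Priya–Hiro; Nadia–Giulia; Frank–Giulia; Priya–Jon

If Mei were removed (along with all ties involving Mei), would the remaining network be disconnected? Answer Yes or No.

Even without Mei, every remaining node can still reach every other (the residual graph is connected), so Mei is not a cut vertex.

No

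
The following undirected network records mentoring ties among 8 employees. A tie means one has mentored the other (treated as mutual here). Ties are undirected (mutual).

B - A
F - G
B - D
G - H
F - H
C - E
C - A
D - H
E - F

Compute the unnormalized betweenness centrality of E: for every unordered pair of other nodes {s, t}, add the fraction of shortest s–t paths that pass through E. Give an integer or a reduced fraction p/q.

9/2

Pairs whose geodesics pass through E — C–F: 1; C–G: 1; C–H: 1; F–A: 1; G–A: 1/2.
All other pairs contribute 0.
Summing the contributions gives betweenness(E) = 9/2.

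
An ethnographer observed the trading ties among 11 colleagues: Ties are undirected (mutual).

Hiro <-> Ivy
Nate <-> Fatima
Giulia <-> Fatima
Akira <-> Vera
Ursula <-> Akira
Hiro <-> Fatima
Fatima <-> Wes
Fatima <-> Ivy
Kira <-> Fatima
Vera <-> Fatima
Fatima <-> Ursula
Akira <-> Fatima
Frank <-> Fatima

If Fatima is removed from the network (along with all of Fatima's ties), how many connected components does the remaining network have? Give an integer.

Without Fatima, the remaining ties split the others into: {Akira, Ursula, Vera}; {Frank}; {Hiro, Ivy}; {Kira}; {Giulia}; {Nate}; {Wes}.
That's 7 separate components.

7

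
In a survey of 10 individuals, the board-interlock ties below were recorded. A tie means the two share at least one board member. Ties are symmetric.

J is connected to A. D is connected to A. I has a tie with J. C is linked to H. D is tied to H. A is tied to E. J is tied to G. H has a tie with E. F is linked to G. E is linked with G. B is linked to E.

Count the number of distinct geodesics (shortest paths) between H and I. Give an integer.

3

The shortest distance is 4. The length-4 paths are: H–E–G–J–I; H–D–A–J–I; H–E–A–J–I.
That gives 3 distinct shortest paths.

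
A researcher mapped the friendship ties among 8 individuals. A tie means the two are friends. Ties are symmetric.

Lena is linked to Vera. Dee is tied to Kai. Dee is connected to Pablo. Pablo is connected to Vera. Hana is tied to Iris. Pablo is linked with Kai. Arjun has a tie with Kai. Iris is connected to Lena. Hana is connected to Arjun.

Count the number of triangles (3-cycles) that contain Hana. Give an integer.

Hana's neighbors are Arjun and Iris, but none of them are tied to each other, so no triangle contains Hana.

0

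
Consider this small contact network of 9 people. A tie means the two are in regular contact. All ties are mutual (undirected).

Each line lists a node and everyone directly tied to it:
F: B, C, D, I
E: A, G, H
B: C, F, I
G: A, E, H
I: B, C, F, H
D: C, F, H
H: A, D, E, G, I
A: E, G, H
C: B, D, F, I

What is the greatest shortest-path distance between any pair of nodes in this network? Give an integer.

Eccentricity of each node (its greatest distance to any other): A:3, B:3, C:3, D:2, E:3, F:3, G:3, H:2, I:2.
The maximum eccentricity is 3, realized for instance by the pair C–G via C – D – H – G. So the diameter is 3.

3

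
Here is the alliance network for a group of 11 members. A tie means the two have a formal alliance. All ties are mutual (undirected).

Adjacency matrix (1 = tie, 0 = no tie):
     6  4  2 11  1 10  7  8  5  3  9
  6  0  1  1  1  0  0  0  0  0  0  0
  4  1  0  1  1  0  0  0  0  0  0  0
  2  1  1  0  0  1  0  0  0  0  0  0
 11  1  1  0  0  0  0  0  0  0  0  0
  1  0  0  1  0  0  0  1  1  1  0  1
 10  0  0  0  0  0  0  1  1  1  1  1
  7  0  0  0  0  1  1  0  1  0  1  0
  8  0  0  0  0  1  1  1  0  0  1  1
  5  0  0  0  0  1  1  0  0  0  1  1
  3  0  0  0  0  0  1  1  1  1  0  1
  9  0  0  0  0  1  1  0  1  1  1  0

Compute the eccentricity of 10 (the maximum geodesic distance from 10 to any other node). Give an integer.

Distances from 10: 1:2, 2:3, 3:1, 4:4, 5:1, 6:4, 7:1, 8:1, 9:1, 11:5.
The largest is 5 (to 11), so the eccentricity of 10 is 5.

5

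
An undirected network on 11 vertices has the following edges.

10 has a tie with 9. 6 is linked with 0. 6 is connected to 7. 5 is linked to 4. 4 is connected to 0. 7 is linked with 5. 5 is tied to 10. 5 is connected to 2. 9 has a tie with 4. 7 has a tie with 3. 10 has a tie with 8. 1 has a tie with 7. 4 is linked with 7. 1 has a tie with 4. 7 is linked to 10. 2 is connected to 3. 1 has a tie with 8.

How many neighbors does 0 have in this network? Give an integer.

2

0 is directly tied to 4 and 6. That is 2 neighbors, so the degree of 0 is 2.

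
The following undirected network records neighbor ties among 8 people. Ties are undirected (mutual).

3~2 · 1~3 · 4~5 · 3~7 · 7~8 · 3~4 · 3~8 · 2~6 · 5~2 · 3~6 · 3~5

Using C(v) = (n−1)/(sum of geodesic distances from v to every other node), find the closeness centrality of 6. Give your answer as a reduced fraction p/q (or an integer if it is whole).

Distances from 6: 1:2, 2:1, 3:1, 4:2, 5:2, 7:2, 8:2. Sum = 12.
n = 8, so closeness = 7/12.

7/12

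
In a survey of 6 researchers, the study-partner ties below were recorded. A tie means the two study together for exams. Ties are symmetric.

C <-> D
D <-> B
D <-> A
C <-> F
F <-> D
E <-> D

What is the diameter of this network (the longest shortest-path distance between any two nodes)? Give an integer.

2

Eccentricity of each node (its greatest distance to any other): A:2, B:2, C:2, D:1, E:2, F:2.
The maximum eccentricity is 2, realized for instance by the pair A–F via A – D – F. So the diameter is 2.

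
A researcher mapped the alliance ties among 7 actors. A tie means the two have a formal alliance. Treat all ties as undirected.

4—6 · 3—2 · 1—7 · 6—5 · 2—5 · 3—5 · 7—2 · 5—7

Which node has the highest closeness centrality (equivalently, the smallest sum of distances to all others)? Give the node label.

5

Farness (sum of distances to all others) for each node — 1:15, 2:10, 3:12, 4:16, 5:8, 6:11, 7:10.
The smallest farness is 8, for 5, so 5 has the highest closeness.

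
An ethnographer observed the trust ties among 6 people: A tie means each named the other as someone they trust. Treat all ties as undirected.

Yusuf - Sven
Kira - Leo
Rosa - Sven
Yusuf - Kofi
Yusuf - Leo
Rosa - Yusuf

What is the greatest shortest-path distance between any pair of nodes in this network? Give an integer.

Eccentricity of each node (its greatest distance to any other): Kira:3, Kofi:3, Leo:2, Rosa:3, Sven:3, Yusuf:2.
The maximum eccentricity is 3, realized for instance by the pair Kofi–Kira via Kofi – Yusuf – Leo – Kira. So the diameter is 3.

3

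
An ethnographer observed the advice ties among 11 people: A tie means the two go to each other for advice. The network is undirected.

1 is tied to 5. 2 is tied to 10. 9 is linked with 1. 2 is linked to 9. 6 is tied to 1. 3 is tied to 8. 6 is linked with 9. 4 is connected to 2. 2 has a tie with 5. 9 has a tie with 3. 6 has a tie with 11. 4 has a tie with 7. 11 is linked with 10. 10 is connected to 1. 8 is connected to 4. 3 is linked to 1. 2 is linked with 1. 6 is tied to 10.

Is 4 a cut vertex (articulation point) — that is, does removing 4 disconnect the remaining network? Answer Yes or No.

Yes

Removing 4 leaves {1, 2, 3, 5, 6, 8, 9, 10, and 11} with no path to {7}, so the network splits into 2 components. 4 is a cut vertex.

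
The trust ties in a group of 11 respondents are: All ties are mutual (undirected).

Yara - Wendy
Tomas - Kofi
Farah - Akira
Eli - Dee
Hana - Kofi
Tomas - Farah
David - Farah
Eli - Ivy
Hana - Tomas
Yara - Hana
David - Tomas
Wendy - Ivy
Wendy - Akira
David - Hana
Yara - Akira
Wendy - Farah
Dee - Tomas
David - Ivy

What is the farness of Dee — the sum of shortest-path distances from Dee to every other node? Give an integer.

21

Distances from Dee: Akira:3, David:2, Eli:1, Farah:2, Hana:2, Ivy:2, Kofi:2, Tomas:1, Wendy:3, Yara:3.
Sum = 3 + 2 + 1 + 2 + 2 + 2 + 2 + 1 + 3 + 3 = 21.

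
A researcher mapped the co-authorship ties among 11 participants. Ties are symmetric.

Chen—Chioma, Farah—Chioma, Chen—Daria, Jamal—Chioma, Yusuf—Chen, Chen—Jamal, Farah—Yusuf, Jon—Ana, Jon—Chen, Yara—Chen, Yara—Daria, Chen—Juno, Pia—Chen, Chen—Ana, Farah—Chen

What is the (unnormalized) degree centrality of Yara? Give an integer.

Yara is directly tied to Chen and Daria. That is 2 neighbors, so the degree of Yara is 2.

2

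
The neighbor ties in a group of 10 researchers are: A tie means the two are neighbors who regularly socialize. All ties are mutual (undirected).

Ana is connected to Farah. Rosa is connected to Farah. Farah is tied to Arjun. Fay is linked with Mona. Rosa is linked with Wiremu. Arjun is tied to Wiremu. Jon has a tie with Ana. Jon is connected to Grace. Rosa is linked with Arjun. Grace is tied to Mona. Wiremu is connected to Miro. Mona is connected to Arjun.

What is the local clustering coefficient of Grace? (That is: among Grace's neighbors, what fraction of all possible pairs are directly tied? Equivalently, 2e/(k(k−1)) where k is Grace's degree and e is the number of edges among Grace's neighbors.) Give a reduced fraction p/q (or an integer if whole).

0

Grace's neighbors: Jon and Mona (k = 2).
Possible neighbor pairs: C(2,2) = 1. Edges among them: none → e = 0.
Clustering(Grace) = 0/1.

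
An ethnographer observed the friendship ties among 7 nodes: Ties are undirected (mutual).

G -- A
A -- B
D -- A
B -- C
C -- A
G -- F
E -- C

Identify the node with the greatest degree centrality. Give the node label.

A

Degrees — A:4, B:2, C:3, D:1, E:1, F:1, G:2.
The maximum is 4, attained only by A.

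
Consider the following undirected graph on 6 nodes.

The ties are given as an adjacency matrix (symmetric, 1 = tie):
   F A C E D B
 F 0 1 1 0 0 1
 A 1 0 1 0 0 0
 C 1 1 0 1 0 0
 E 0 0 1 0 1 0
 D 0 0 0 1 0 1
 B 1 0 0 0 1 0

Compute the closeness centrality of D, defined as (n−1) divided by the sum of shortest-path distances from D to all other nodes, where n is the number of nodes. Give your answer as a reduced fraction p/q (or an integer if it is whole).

5/9

Distances from D: A:3, B:1, C:2, E:1, F:2. Sum = 9.
n = 6, so closeness = 5/9.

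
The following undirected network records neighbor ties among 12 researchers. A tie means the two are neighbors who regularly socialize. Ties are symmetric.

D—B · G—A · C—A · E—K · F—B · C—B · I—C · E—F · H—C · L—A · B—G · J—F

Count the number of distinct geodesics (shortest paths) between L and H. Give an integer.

The shortest distance is 3, and the only length-3 path is L–A–C–H. So there is exactly 1 shortest path.

1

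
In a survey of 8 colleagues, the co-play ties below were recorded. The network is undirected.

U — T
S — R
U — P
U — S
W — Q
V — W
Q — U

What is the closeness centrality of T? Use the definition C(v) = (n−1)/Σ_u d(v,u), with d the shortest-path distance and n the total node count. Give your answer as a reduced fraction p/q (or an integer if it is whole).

Distances from T: P:2, Q:2, R:3, S:2, U:1, V:4, W:3. Sum = 17.
n = 8, so closeness = 7/17.

7/17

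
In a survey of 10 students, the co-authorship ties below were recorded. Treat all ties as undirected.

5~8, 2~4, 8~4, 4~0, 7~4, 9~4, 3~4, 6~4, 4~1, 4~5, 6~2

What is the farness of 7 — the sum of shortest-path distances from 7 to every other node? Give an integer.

17

Distances from 7: 0:2, 1:2, 2:2, 3:2, 4:1, 5:2, 6:2, 8:2, 9:2.
Sum = 2 + 2 + 2 + 2 + 1 + 2 + 2 + 2 + 2 = 17.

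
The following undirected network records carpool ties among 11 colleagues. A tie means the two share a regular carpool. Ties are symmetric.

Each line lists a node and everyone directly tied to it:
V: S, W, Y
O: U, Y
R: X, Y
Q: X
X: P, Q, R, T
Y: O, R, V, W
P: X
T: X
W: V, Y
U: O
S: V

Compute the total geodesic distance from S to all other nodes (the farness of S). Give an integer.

34

Distances from S: O:3, P:5, Q:5, R:3, T:5, U:4, V:1, W:2, X:4, Y:2.
Sum = 3 + 5 + 5 + 3 + 5 + 4 + 1 + 2 + 4 + 2 = 34.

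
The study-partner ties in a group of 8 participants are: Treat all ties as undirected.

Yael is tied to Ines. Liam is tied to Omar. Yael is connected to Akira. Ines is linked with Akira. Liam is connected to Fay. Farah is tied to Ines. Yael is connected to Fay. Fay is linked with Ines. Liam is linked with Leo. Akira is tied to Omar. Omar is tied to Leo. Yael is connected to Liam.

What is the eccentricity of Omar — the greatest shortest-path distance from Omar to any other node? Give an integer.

Distances from Omar: Akira:1, Farah:3, Fay:2, Ines:2, Leo:1, Liam:1, Yael:2.
The largest is 3 (to Farah), so the eccentricity of Omar is 3.

3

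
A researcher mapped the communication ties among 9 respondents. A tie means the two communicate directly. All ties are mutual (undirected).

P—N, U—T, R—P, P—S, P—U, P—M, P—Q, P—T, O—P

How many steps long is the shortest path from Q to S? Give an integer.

2

One shortest route is Q – P – S, which uses 2 edges, and Q and S are not directly tied, so nothing shorter exists. So d(Q,S) = 2.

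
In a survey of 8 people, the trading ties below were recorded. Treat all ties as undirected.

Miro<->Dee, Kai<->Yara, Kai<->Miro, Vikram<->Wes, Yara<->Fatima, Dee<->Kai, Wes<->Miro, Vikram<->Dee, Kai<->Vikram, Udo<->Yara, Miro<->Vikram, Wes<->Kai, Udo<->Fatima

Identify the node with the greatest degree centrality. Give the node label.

Kai

Degrees — Dee:3, Fatima:2, Kai:5, Miro:4, Udo:2, Vikram:4, Wes:3, Yara:3.
The maximum is 5, attained only by Kai.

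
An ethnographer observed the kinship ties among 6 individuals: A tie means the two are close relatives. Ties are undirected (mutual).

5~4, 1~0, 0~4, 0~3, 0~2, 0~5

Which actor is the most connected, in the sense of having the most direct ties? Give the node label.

Degrees — 0:5, 1:1, 2:1, 3:1, 4:2, 5:2.
The maximum is 5, attained only by 0.

0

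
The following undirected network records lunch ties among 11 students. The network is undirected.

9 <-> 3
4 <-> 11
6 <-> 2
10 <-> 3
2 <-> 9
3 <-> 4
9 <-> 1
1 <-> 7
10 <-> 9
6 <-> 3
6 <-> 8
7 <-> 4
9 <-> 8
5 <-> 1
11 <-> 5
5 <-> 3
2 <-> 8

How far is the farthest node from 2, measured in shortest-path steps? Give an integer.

4

Distances from 2: 1:2, 3:2, 4:3, 5:3, 6:1, 7:3, 8:1, 9:1, 10:2, 11:4.
The largest is 4 (to 11), so the eccentricity of 2 is 4.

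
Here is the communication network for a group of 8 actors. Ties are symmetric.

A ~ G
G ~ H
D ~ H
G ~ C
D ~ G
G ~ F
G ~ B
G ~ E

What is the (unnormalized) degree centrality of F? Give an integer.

F is directly tied to G. That is 1 neighbor, so the degree of F is 1.

1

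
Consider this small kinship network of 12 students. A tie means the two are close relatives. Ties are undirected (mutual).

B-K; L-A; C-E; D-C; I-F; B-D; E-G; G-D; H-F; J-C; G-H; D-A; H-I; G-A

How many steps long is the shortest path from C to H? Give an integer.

3

One shortest route is C – E – G – H, which uses 3 edges, and at distance 2 from C we only reach {A, B, G}, which does not include H. So d(C,H) = 3.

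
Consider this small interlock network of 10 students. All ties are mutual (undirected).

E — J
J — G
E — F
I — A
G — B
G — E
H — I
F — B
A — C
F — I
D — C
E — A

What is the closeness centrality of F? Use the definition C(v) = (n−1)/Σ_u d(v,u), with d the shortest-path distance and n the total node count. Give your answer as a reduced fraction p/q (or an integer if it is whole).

1/2

Distances from F: A:2, B:1, C:3, D:4, E:1, G:2, H:2, I:1, J:2. Sum = 18.
n = 10, so closeness = 9/18 = 1/2.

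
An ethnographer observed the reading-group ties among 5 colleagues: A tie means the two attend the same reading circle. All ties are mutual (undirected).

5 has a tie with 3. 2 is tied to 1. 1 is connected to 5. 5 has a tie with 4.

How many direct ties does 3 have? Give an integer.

1

3 is directly tied to 5. That is 1 neighbor, so the degree of 3 is 1.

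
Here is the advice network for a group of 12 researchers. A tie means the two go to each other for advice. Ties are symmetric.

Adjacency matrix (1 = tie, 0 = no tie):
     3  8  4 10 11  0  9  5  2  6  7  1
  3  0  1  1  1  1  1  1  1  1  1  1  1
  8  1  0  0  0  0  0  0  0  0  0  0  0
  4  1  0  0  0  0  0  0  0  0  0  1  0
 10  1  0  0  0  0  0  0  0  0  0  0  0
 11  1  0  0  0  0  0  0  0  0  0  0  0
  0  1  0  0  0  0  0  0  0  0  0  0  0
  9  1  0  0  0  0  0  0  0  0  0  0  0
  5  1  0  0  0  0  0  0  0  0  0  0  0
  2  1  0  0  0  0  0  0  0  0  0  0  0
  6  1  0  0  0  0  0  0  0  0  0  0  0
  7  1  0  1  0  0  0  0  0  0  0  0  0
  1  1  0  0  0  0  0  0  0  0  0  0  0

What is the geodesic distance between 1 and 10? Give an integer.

2

One shortest route is 1 – 3 – 10, which uses 2 edges, and 1 and 10 are not directly tied, so nothing shorter exists. So d(1,10) = 2.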